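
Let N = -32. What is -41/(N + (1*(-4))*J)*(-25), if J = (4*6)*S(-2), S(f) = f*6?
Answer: 205/224 ≈ 0.91518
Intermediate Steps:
S(f) = 6*f
J = -288 (J = (4*6)*(6*(-2)) = 24*(-12) = -288)
-41/(N + (1*(-4))*J)*(-25) = -41/(-32 + (1*(-4))*(-288))*(-25) = -41/(-32 - 4*(-288))*(-25) = -41/(-32 + 1152)*(-25) = -41/1120*(-25) = 205/224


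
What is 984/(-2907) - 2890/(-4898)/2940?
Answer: -157347965/465123876 ≈ -0.33829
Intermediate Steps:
984/(-2907) - 2890/(-4898)/2940 = 984*(-1/2907) - 2890*(-1/4898)*(1/2940) = -328/969 + (1445/2449)*(1/2940) = -328/969 + 289/1440012 = -157347965/465123876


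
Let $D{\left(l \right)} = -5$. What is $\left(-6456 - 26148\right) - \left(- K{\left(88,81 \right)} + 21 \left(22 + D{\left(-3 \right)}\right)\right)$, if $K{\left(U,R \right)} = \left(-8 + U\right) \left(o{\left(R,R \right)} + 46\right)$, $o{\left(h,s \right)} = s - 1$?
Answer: $-22881$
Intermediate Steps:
$o{\left(h,s \right)} = -1 + s$ ($o{\left(h,s \right)} = s - 1 = -1 + s$)
$K{\left(U,R \right)} = \left(-8 + U\right) \left(45 + R\right)$ ($K{\left(U,R \right)} = \left(-8 + U\right) \left(\left(-1 + R\right) + 46\right) = \left(-8 + U\right) \left(45 + R\right)$)
$\left(-6456 - 26148\right) - \left(- K{\left(88,81 \right)} + 21 \left(22 + D{\left(-3 \right)}\right)\right) = \left(-6456 - 26148\right) + \left(\left(-360 - 648 + 45 \cdot 88 + 81 \cdot 88\right) - 21 \left(22 - 5\right)\right) = -32604 + \left(\left(-360 - 648 + 3960 + 7128\right) - 357\right) = -32604 + \left(10080 - 357\right) = -32604 + 9723 = -22881$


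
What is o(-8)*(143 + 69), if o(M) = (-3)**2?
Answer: 1908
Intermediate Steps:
o(M) = 9
o(-8)*(143 + 69) = 9*(143 + 69) = 9*212 = 1908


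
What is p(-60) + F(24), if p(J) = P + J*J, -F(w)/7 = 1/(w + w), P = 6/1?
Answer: 173081/48 ≈ 3605.9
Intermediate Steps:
P = 6 (P = 6*1 = 6)
F(w) = -7/(2*w) (F(w) = -7/(w + w) = -7*1/(2*w) = -7/(2*w))
p(J) = 6 + J² (p(J) = 6 + J*J = 6 + J²)
p(-60) + F(24) = (6 + (-60)²) - 7/2/24 = (6 + 3600) - 7/2*1/24 = 3606 - 7/48 = 173081/48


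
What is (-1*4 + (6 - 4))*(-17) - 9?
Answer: 25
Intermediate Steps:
(-1*4 + (6 - 4))*(-17) - 9 = (-4 + 2)*(-17) - 9 = -2*(-17) - 9 = 34 - 9 = 25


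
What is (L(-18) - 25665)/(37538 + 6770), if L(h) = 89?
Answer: -6394/11077 ≈ -0.57723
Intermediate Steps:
(L(-18) - 25665)/(37538 + 6770) = (89 - 25665)/(37538 + 6770) = -25576/44308 = -25576*1/44308 = -6394/11077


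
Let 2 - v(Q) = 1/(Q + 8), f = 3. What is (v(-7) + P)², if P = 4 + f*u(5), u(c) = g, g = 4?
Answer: 289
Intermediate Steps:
u(c) = 4
v(Q) = 2 - 1/(8 + Q) (v(Q) = 2 - 1/(Q + 8) = 2 - 1/(8 + Q))
P = 16 (P = 4 + 3*4 = 4 + 12 = 16)
(v(-7) + P)² = ((15 + 2*(-7))/(8 - 7) + 16)² = ((15 - 14)/1 + 16)² = (1*1 + 16)² = (1 + 16)² = 17² = 289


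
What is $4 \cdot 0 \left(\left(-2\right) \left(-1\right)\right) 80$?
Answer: $0$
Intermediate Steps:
$4 \cdot 0 \left(\left(-2\right) \left(-1\right)\right) 80 = 0 \cdot 2 \cdot 80 = 0 \cdot 80 = 0$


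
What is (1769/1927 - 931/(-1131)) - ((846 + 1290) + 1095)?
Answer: -7037966171/2179437 ≈ -3229.3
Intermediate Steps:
(1769/1927 - 931/(-1131)) - ((846 + 1290) + 1095) = (1769*(1/1927) - 931*(-1/1131)) - (2136 + 1095) = (1769/1927 + 931/1131) - 1*3231 = 3794776/2179437 - 3231 = -7037966171/2179437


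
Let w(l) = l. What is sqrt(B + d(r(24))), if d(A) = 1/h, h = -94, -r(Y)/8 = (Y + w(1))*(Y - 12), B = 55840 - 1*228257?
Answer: I*sqrt(1523476706)/94 ≈ 415.23*I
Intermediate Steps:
B = -172417 (B = 55840 - 228257 = -172417)
r(Y) = -8*(1 + Y)*(-12 + Y) (r(Y) = -8*(Y + 1)*(Y - 12) = -8*(1 + Y)*(-12 + Y))
d(A) = -1/94 (d(A) = 1/(-94) = -1/94)
sqrt(B + d(r(24))) = sqrt(-172417 - 1/94) = sqrt(-16207199/94) = I*sqrt(1523476706)/94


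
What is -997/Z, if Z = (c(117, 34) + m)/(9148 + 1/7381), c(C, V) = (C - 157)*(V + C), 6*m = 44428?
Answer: -201956474499/30217814 ≈ -6683.4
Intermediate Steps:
m = 22214/3 (m = (1/6)*44428 = 22214/3 ≈ 7404.7)
c(C, V) = (-157 + C)*(C + V)
Z = 30217814/202564167 (Z = ((117**2 - 157*117 - 157*34 + 117*34) + 22214/3)/(9148 + 1/7381) = ((13689 - 18369 - 5338 + 3978) + 22214/3)/(9148 + 1/7381) = (-6040 + 22214/3)/(67521389/7381) = (4094/3)*(7381/67521389) = 30217814/202564167 ≈ 0.14918)
-997/Z = -997/30217814/202564167 = -997*202564167/30217814 = -201956474499/30217814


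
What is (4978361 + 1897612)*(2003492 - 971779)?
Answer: 7094030731749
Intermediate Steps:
(4978361 + 1897612)*(2003492 - 971779) = 6875973*1031713 = 7094030731749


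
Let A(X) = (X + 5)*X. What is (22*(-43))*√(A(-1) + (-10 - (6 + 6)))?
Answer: -946*I*√26 ≈ -4823.7*I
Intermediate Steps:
A(X) = X*(5 + X) (A(X) = (5 + X)*X = X*(5 + X))
(22*(-43))*√(A(-1) + (-10 - (6 + 6))) = (22*(-43))*√(-(5 - 1) + (-10 - (6 + 6))) = -946*√(-1*4 + (-10 - 1*12)) = -946*√(-4 + (-10 - 12)) = -946*√(-4 - 22) = -946*I*√26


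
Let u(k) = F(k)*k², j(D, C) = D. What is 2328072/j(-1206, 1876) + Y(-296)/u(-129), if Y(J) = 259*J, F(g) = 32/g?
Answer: -22032001/11524 ≈ -1911.8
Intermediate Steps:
u(k) = 32*k (u(k) = (32/k)*k² = 32*k)
2328072/j(-1206, 1876) + Y(-296)/u(-129) = 2328072/(-1206) + (259*(-296))/((32*(-129))) = 2328072*(-1/1206) - 76664/(-4128) = -388012/201 - 76664*(-1/4128) = -388012/201 + 9583/516 = -22032001/11524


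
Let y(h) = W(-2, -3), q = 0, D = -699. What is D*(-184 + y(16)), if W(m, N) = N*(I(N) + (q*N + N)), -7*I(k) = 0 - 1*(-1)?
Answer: 854178/7 ≈ 1.2203e+5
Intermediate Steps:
I(k) = -1/7 (I(k) = -(0 - 1*(-1))/7 = -(0 + 1)/7 = -1/7*1 = -1/7)
W(m, N) = N*(-1/7 + N) (W(m, N) = N*(-1/7 + (0*N + N)) = N*(-1/7 + (0 + N)) = N*(-1/7 + N))
y(h) = 66/7 (y(h) = -3*(-1/7 - 3) = -3*(-22/7) = 66/7)
D*(-184 + y(16)) = -699*(-184 + 66/7) = -699*(-1222/7) = 854178/7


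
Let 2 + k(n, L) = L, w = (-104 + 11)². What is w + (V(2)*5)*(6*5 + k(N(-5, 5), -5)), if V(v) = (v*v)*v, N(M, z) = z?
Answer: 9569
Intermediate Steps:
V(v) = v³ (V(v) = v²*v = v³)
w = 8649 (w = (-93)² = 8649)
k(n, L) = -2 + L
w + (V(2)*5)*(6*5 + k(N(-5, 5), -5)) = 8649 + (2³*5)*(6*5 + (-2 - 5)) = 8649 + (8*5)*(30 - 7) = 8649 + 40*23 = 8649 + 920 = 9569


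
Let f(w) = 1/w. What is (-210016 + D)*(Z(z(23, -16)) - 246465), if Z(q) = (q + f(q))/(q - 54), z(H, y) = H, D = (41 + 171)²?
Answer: 29008114940400/713 ≈ 4.0685e+10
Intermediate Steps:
D = 44944 (D = 212² = 44944)
Z(q) = (q + 1/q)/(-54 + q) (Z(q) = (q + 1/q)/(q - 54) = (q + 1/q)/(-54 + q))
(-210016 + D)*(Z(z(23, -16)) - 246465) = (-210016 + 44944)*((1 + 23²)/(23*(-54 + 23)) - 246465) = -165072*((1/23)*(1 + 529)/(-31) - 246465) = -165072*((1/23)*(-1/31)*530 - 246465) = -165072*(-530/713 - 246465) = -165072*(-175730075/713) = 29008114940400/713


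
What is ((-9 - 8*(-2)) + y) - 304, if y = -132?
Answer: -429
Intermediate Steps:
((-9 - 8*(-2)) + y) - 304 = ((-9 - 8*(-2)) - 132) - 304 = ((-9 + 16) - 132) - 304 = (7 - 132) - 304 = -125 - 304 = -429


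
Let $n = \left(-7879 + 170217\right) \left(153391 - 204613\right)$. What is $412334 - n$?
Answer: $8315689370$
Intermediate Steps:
$n = -8315277036$ ($n = 162338 \left(-51222\right) = -8315277036$)
$412334 - n = 412334 - -8315277036 = 412334 + 8315277036 = 8315689370$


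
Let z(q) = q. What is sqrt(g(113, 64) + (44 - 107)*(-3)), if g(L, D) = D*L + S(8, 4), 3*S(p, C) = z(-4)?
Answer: sqrt(66777)/3 ≈ 86.137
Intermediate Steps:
S(p, C) = -4/3 (S(p, C) = (1/3)*(-4) = -4/3)
g(L, D) = -4/3 + D*L (g(L, D) = D*L - 4/3 = -4/3 + D*L)
sqrt(g(113, 64) + (44 - 107)*(-3)) = sqrt((-4/3 + 64*113) + (44 - 107)*(-3)) = sqrt((-4/3 + 7232) - 63*(-3)) = sqrt(21692/3 + 189) = sqrt(22259/3) = sqrt(66777)/3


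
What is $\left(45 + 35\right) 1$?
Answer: $80$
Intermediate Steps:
$\left(45 + 35\right) 1 = 80 \cdot 1 = 80$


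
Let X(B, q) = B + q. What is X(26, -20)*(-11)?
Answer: -66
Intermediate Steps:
X(26, -20)*(-11) = (26 - 20)*(-11) = 6*(-11) = -66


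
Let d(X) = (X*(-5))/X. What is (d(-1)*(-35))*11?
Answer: 1925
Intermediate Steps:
d(X) = -5 (d(X) = (-5*X)/X = -5)
(d(-1)*(-35))*11 = -5*(-35)*11 = 175*11 = 1925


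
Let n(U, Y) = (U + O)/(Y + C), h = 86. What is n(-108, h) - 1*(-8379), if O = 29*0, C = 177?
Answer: 2203569/263 ≈ 8378.6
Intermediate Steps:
O = 0
n(U, Y) = U/(177 + Y) (n(U, Y) = (U + 0)/(Y + 177) = U/(177 + Y))
n(-108, h) - 1*(-8379) = -108/(177 + 86) - 1*(-8379) = -108/263 + 8379 = 2203569/263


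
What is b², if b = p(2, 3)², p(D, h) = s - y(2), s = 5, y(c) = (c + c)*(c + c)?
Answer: 14641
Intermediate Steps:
y(c) = 4*c² (y(c) = (2*c)*(2*c) = 4*c²)
p(D, h) = -11 (p(D, h) = 5 - 4*2² = 5 - 4*4 = 5 - 1*16 = 5 - 16 = -11)
b = 121 (b = (-11)² = 121)
b² = 121² = 14641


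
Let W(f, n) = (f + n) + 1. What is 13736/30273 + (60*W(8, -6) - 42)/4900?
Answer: 35742037/74168850 ≈ 0.48190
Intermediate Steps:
W(f, n) = 1 + f + n
13736/30273 + (60*W(8, -6) - 42)/4900 = 13736/30273 + (60*(1 + 8 - 6) - 42)/4900 = 13736*(1/30273) + (60*3 - 42)*(1/4900) = 13736/30273 + (180 - 42)*(1/4900) = 13736/30273 + 138*(1/4900) = 13736/30273 + 69/2450 = 35742037/74168850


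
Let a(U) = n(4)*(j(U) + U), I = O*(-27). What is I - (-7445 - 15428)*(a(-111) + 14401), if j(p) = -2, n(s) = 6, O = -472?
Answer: 313898923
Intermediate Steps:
I = 12744 (I = -472*(-27) = 12744)
a(U) = -12 + 6*U (a(U) = 6*(-2 + U) = -12 + 6*U)
I - (-7445 - 15428)*(a(-111) + 14401) = 12744 - (-7445 - 15428)*((-12 + 6*(-111)) + 14401) = 12744 - (-22873)*((-12 - 666) + 14401) = 12744 - (-22873)*(-678 + 14401) = 12744 - (-22873)*13723 = 12744 - 1*(-313886179) = 12744 + 313886179 = 313898923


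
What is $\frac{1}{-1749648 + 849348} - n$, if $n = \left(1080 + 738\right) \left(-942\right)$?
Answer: $\frac{1541814166799}{900300} \approx 1.7126 \cdot 10^{6}$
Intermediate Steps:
$n = -1712556$ ($n = 1818 \left(-942\right) = -1712556$)
$\frac{1}{-1749648 + 849348} - n = \frac{1}{-1749648 + 849348} - -1712556 = \frac{1}{-900300} + 1712556 = - \frac{1}{900300} + 1712556 = \frac{1541814166799}{900300}$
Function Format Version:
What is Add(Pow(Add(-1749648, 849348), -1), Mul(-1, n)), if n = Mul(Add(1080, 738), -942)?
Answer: Rational(1541814166799, 900300) ≈ 1.7126e+6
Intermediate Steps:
n = -1712556 (n = Mul(1818, -942) = -1712556)
Add(Pow(Add(-1749648, 849348), -1), Mul(-1, n)) = Add(Pow(Add(-1749648, 849348), -1), Mul(-1, -1712556)) = Add(Pow(-900300, -1), 1712556) = Add(Rational(-1, 900300), 1712556) = Rational(1541814166799, 900300)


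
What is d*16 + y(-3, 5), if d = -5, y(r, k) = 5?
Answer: -75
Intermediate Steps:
d*16 + y(-3, 5) = -5*16 + 5 = -80 + 5 = -75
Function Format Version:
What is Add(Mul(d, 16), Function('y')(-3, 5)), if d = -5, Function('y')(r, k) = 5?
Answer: -75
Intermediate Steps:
Add(Mul(d, 16), Function('y')(-3, 5)) = Add(Mul(-5, 16), 5) = Add(-80, 5) = -75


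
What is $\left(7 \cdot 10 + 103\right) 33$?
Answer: $5709$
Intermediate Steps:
$\left(7 \cdot 10 + 103\right) 33 = \left(70 + 103\right) 33 = 173 \cdot 33 = 5709$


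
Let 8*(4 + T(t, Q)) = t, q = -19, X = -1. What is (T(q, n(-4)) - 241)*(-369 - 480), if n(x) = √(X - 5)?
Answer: 1680171/8 ≈ 2.1002e+5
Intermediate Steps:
n(x) = I*√6 (n(x) = √(-1 - 5) = √(-6) = I*√6)
T(t, Q) = -4 + t/8
(T(q, n(-4)) - 241)*(-369 - 480) = ((-4 + (⅛)*(-19)) - 241)*(-369 - 480) = ((-4 - 19/8) - 241)*(-849) = (-51/8 - 241)*(-849) = -1979/8*(-849) = 1680171/8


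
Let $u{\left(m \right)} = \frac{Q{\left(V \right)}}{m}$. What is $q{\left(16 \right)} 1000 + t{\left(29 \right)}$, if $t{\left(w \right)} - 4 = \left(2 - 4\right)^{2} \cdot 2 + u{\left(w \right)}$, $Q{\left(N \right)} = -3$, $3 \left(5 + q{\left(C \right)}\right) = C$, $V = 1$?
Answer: $\frac{30035}{87} \approx 345.23$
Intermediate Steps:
$q{\left(C \right)} = -5 + \frac{C}{3}$
$u{\left(m \right)} = - \frac{3}{m}$
$t{\left(w \right)} = 12 - \frac{3}{w}$ ($t{\left(w \right)} = 4 + \left(\left(2 - 4\right)^{2} \cdot 2 - \frac{3}{w}\right) = 4 + \left(\left(-2\right)^{2} \cdot 2 - \frac{3}{w}\right) = 4 + \left(4 \cdot 2 - \frac{3}{w}\right) = 4 + \left(8 - \frac{3}{w}\right) = 12 - \frac{3}{w}$)
$q{\left(16 \right)} 1000 + t{\left(29 \right)} = \left(-5 + \frac{1}{3} \cdot 16\right) 1000 + \left(12 - \frac{3}{29}\right) = \left(-5 + \frac{16}{3}\right) 1000 + \left(12 - \frac{3}{29}\right) = \frac{1}{3} \cdot 1000 + \left(12 - \frac{3}{29}\right) = \frac{1000}{3} + \frac{345}{29} = \frac{30035}{87}$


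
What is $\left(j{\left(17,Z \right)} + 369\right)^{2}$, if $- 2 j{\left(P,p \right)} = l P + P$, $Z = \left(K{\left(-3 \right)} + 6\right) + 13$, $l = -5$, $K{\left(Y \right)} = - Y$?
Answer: $162409$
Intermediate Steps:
$Z = 22$ ($Z = \left(\left(-1\right) \left(-3\right) + 6\right) + 13 = \left(3 + 6\right) + 13 = 9 + 13 = 22$)
$j{\left(P,p \right)} = 2 P$ ($j{\left(P,p \right)} = - \frac{- 5 P + P}{2} = - \frac{\left(-4\right) P}{2} = 2 P$)
$\left(j{\left(17,Z \right)} + 369\right)^{2} = \left(2 \cdot 17 + 369\right)^{2} = \left(34 + 369\right)^{2} = 403^{2} = 162409$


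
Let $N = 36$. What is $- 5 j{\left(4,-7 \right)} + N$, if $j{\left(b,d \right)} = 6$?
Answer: $6$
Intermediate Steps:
$- 5 j{\left(4,-7 \right)} + N = \left(-5\right) 6 + 36 = -30 + 36 = 6$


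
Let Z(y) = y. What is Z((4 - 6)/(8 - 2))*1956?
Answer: -652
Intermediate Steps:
Z((4 - 6)/(8 - 2))*1956 = ((4 - 6)/(8 - 2))*1956 = -2/6*1956 = -2*⅙*1956 = -⅓*1956 = -652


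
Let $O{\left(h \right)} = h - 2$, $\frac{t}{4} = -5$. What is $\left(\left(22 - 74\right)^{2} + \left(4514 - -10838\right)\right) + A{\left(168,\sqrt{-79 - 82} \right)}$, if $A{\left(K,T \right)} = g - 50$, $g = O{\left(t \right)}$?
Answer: $17984$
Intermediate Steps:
$t = -20$ ($t = 4 \left(-5\right) = -20$)
$O{\left(h \right)} = -2 + h$
$g = -22$ ($g = -2 - 20 = -22$)
$A{\left(K,T \right)} = -72$ ($A{\left(K,T \right)} = -22 - 50 = -72$)
$\left(\left(22 - 74\right)^{2} + \left(4514 - -10838\right)\right) + A{\left(168,\sqrt{-79 - 82} \right)} = \left(\left(22 - 74\right)^{2} + \left(4514 - -10838\right)\right) - 72 = \left(\left(-52\right)^{2} + \left(4514 + 10838\right)\right) - 72 = \left(2704 + 15352\right) - 72 = 18056 - 72 = 17984$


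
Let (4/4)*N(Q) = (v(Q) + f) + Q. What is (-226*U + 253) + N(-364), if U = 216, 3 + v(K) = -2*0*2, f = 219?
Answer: -48711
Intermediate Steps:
v(K) = -3 (v(K) = -3 - 2*0*2 = -3 + 0*2 = -3 + 0 = -3)
N(Q) = 216 + Q (N(Q) = (-3 + 219) + Q = 216 + Q)
(-226*U + 253) + N(-364) = (-226*216 + 253) + (216 - 364) = (-48816 + 253) - 148 = -48563 - 148 = -48711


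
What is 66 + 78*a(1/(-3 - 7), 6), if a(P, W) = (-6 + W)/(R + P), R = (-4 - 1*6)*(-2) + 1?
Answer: 66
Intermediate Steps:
R = 21 (R = (-4 - 6)*(-2) + 1 = -10*(-2) + 1 = 20 + 1 = 21)
a(P, W) = (-6 + W)/(21 + P)
66 + 78*a(1/(-3 - 7), 6) = 66 + 78*((-6 + 6)/(21 + 1/(-3 - 7))) = 66 + 78*(0/(21 + 1/(-10))) = 66 + 78*(0/(21 - ⅒)) = 66 + 78*(0/(209/10)) = 66 + 78*((10/209)*0) = 66 + 78*0 = 66 + 0 = 66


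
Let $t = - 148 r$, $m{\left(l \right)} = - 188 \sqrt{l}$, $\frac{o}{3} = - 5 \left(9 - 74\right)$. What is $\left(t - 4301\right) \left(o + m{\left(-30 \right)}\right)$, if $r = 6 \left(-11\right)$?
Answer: $5330325 - 1027796 i \sqrt{30} \approx 5.3303 \cdot 10^{6} - 5.6295 \cdot 10^{6} i$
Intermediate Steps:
$r = -66$
$o = 975$ ($o = 3 \left(- 5 \left(9 - 74\right)\right) = 3 \left(\left(-5\right) \left(-65\right)\right) = 3 \cdot 325 = 975$)
$t = 9768$ ($t = \left(-148\right) \left(-66\right) = 9768$)
$\left(t - 4301\right) \left(o + m{\left(-30 \right)}\right) = \left(9768 - 4301\right) \left(975 - 188 \sqrt{-30}\right) = 5467 \left(975 - 188 i \sqrt{30}\right) = 5330325 - 1027796 i \sqrt{30}$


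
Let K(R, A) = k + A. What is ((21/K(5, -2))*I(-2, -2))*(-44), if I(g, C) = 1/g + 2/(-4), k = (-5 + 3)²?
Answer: 462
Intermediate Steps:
k = 4 (k = (-2)² = 4)
I(g, C) = -½ + 1/g (I(g, C) = 1/g + 2*(-¼) = 1/g - ½ = -½ + 1/g)
K(R, A) = 4 + A
((21/K(5, -2))*I(-2, -2))*(-44) = ((21/(4 - 2))*((½)*(2 - 1*(-2))/(-2)))*(-44) = ((21/2)*((½)*(-½)*(2 + 2)))*(-44) = ((21*(½))*((½)*(-½)*4))*(-44) = ((21/2)*(-1))*(-44) = -21/2*(-44) = 462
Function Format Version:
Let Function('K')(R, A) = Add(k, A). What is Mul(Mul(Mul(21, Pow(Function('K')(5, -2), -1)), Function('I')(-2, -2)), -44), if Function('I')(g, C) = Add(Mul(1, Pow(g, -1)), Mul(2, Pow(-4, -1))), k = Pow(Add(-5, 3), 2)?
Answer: 462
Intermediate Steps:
k = 4 (k = Pow(-2, 2) = 4)
Function('I')(g, C) = Add(Rational(-1, 2), Pow(g, -1)) (Function('I')(g, C) = Add(Pow(g, -1), Mul(2, Rational(-1, 4))) = Add(Pow(g, -1), Rational(-1, 2)) = Add(Rational(-1, 2), Pow(g, -1)))
Function('K')(R, A) = Add(4, A)
Mul(Mul(Mul(21, Pow(Function('K')(5, -2), -1)), Function('I')(-2, -2)), -44) = Mul(Mul(Mul(21, Pow(Add(4, -2), -1)), Mul(Rational(1, 2), Pow(-2, -1), Add(2, Mul(-1, -2)))), -44) = Mul(Mul(Mul(21, Pow(2, -1)), Mul(Rational(1, 2), Rational(-1, 2), Add(2, 2))), -44) = Mul(Mul(Mul(21, Rational(1, 2)), Mul(Rational(1, 2), Rational(-1, 2), 4)), -44) = Mul(Mul(Rational(21, 2), -1), -44) = Mul(Rational(-21, 2), -44) = 462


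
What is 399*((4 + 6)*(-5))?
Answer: -19950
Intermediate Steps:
399*((4 + 6)*(-5)) = 399*(10*(-5)) = 399*(-50) = -19950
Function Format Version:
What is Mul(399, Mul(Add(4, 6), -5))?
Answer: -19950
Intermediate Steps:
Mul(399, Mul(Add(4, 6), -5)) = Mul(399, Mul(10, -5)) = Mul(399, -50) = -19950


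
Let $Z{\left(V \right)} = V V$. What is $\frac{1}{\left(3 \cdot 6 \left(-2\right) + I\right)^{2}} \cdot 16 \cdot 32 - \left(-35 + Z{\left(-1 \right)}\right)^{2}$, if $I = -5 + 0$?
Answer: $- \frac{1942724}{1681} \approx -1155.7$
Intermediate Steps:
$Z{\left(V \right)} = V^{2}$
$I = -5$
$\frac{1}{\left(3 \cdot 6 \left(-2\right) + I\right)^{2}} \cdot 16 \cdot 32 - \left(-35 + Z{\left(-1 \right)}\right)^{2} = \frac{1}{\left(3 \cdot 6 \left(-2\right) - 5\right)^{2}} \cdot 16 \cdot 32 - \left(-35 + \left(-1\right)^{2}\right)^{2} = \frac{1}{\left(18 \left(-2\right) - 5\right)^{2}} \cdot 16 \cdot 32 - \left(-35 + 1\right)^{2} = \frac{1}{\left(-36 - 5\right)^{2}} \cdot 16 \cdot 32 - \left(-34\right)^{2} = \frac{1}{\left(-41\right)^{2}} \cdot 16 \cdot 32 - 1156 = \frac{1}{1681} \cdot 16 \cdot 32 - 1156 = \frac{16}{1681} \cdot 32 - 1156 = \frac{512}{1681} - 1156 = - \frac{1942724}{1681}$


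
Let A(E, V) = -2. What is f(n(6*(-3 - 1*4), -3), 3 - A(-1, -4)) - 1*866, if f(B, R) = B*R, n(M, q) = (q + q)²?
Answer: -686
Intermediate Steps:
n(M, q) = 4*q² (n(M, q) = (2*q)² = 4*q²)
f(n(6*(-3 - 1*4), -3), 3 - A(-1, -4)) - 1*866 = (4*(-3)²)*(3 - 1*(-2)) - 1*866 = (4*9)*(3 + 2) - 866 = 36*5 - 866 = 180 - 866 = -686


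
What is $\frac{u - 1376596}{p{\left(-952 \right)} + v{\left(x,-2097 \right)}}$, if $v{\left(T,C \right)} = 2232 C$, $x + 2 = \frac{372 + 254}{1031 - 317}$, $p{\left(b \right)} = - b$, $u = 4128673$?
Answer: $- \frac{2752077}{4679552} \approx -0.58811$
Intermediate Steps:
$x = - \frac{401}{357}$ ($x = -2 + \frac{372 + 254}{1031 - 317} = -2 + \frac{626}{714} = -2 + 626 \cdot \frac{1}{714} = -2 + \frac{313}{357} = - \frac{401}{357} \approx -1.1232$)
$\frac{u - 1376596}{p{\left(-952 \right)} + v{\left(x,-2097 \right)}} = \frac{4128673 - 1376596}{\left(-1\right) \left(-952\right) + 2232 \left(-2097\right)} = \frac{2752077}{952 - 4680504} = \frac{2752077}{-4679552} = 2752077 \left(- \frac{1}{4679552}\right) = - \frac{2752077}{4679552}$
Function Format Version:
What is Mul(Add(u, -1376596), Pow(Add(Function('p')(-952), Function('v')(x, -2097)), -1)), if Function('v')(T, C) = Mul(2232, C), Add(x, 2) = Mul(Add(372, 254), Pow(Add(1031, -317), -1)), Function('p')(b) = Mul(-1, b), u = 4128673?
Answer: Rational(-2752077, 4679552) ≈ -0.58811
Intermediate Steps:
x = Rational(-401, 357) (x = Add(-2, Mul(Add(372, 254), Pow(Add(1031, -317), -1))) = Add(-2, Mul(626, Pow(714, -1))) = Add(-2, Mul(626, Rational(1, 714))) = Add(-2, Rational(313, 357)) = Rational(-401, 357) ≈ -1.1232)
Mul(Add(u, -1376596), Pow(Add(Function('p')(-952), Function('v')(x, -2097)), -1)) = Mul(Add(4128673, -1376596), Pow(Add(Mul(-1, -952), Mul(2232, -2097)), -1)) = Mul(2752077, Pow(Add(952, -4680504), -1)) = Mul(2752077, Pow(-4679552, -1)) = Mul(2752077, Rational(-1, 4679552)) = Rational(-2752077, 4679552)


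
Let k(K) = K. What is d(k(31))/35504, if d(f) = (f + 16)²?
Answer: 2209/35504 ≈ 0.062218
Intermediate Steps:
d(f) = (16 + f)²
d(k(31))/35504 = (16 + 31)²/35504 = 47²*(1/35504) = 2209*(1/35504) = 2209/35504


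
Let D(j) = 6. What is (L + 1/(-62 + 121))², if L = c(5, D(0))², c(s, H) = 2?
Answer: 56169/3481 ≈ 16.136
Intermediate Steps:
L = 4 (L = 2² = 4)
(L + 1/(-62 + 121))² = (4 + 1/(-62 + 121))² = (4 + 1/59)² = (237/59)² = 56169/3481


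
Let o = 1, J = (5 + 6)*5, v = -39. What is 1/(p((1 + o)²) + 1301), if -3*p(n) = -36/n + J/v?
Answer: 117/152623 ≈ 0.00076659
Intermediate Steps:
J = 55 (J = 11*5 = 55)
p(n) = 55/117 + 12/n (p(n) = -(-36/n + 55/(-39))/3 = -(-36/n + 55*(-1/39))/3 = -(-36/n - 55/39)/3 = -(-55/39 - 36/n)/3 = 55/117 + 12/n)
1/(p((1 + o)²) + 1301) = 1/((55/117 + 12/((1 + 1)²)) + 1301) = 1/((55/117 + 12/(2²)) + 1301) = 1/((55/117 + 12/4) + 1301) = 1/((55/117 + 12*(¼)) + 1301) = 1/((55/117 + 3) + 1301) = 1/(406/117 + 1301) = 1/(152623/117) = 117/152623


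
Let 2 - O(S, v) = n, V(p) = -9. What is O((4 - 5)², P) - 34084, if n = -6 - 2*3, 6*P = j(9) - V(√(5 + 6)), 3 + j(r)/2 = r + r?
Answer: -34070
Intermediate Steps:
j(r) = -6 + 4*r (j(r) = -6 + 2*(r + r) = -6 + 2*(2*r) = -6 + 4*r)
P = 13/2 (P = ((-6 + 4*9) - 1*(-9))/6 = ((-6 + 36) + 9)/6 = (30 + 9)/6 = (⅙)*39 = 13/2 ≈ 6.5000)
n = -12 (n = -6 - 6 = -12)
O(S, v) = 14 (O(S, v) = 2 - 1*(-12) = 2 + 12 = 14)
O((4 - 5)², P) - 34084 = 14 - 34084 = -34070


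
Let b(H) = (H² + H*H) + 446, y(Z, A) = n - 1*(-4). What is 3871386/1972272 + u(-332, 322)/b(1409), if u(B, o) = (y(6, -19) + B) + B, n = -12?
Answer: 40031196381/20395593464 ≈ 1.9627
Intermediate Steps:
y(Z, A) = -8 (y(Z, A) = -12 - 1*(-4) = -12 + 4 = -8)
u(B, o) = -8 + 2*B (u(B, o) = (-8 + B) + B = -8 + 2*B)
b(H) = 446 + 2*H² (b(H) = (H² + H²) + 446 = 2*H² + 446 = 446 + 2*H²)
3871386/1972272 + u(-332, 322)/b(1409) = 3871386/1972272 + (-8 + 2*(-332))/(446 + 2*1409²) = 3871386*(1/1972272) + (-8 - 664)/(446 + 2*1985281) = 645231/328712 - 672/(446 + 3970562) = 645231/328712 - 672/3971008 = 645231/328712 - 672*1/3971008 = 645231/328712 - 21/124094 = 40031196381/20395593464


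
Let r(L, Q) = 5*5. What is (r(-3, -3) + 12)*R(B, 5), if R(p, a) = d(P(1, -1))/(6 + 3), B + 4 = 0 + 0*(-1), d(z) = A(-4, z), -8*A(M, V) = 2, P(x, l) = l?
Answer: -37/36 ≈ -1.0278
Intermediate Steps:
A(M, V) = -¼ (A(M, V) = -⅛*2 = -¼)
r(L, Q) = 25
d(z) = -¼
B = -4 (B = -4 + (0 + 0*(-1)) = -4 + (0 + 0) = -4 + 0 = -4)
R(p, a) = -1/36 (R(p, a) = -1/(4*(6 + 3)) = -¼/9 = -¼*⅑ = -1/36)
(r(-3, -3) + 12)*R(B, 5) = (25 + 12)*(-1/36) = 37*(-1/36) = -37/36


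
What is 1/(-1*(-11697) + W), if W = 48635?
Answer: 1/60332 ≈ 1.6575e-5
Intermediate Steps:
1/(-1*(-11697) + W) = 1/(-1*(-11697) + 48635) = 1/(11697 + 48635) = 1/60332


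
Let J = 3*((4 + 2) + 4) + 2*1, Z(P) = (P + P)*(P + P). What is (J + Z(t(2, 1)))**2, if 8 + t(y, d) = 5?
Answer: 4624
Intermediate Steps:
t(y, d) = -3 (t(y, d) = -8 + 5 = -3)
Z(P) = 4*P**2 (Z(P) = (2*P)*(2*P) = 4*P**2)
J = 32 (J = 3*(6 + 4) + 2 = 3*10 + 2 = 30 + 2 = 32)
(J + Z(t(2, 1)))**2 = (32 + 4*(-3)**2)**2 = (32 + 4*9)**2 = (32 + 36)**2 = 68**2 = 4624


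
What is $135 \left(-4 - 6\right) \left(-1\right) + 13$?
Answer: $1363$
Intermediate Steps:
$135 \left(-4 - 6\right) \left(-1\right) + 13 = 135 \left(\left(-10\right) \left(-1\right)\right) + 13 = 135 \cdot 10 + 13 = 1350 + 13 = 1363$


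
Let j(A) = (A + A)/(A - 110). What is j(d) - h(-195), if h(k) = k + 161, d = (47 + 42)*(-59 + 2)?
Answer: 186368/5183 ≈ 35.958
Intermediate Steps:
d = -5073 (d = 89*(-57) = -5073)
j(A) = 2*A/(-110 + A) (j(A) = (2*A)/(-110 + A) = 2*A/(-110 + A))
h(k) = 161 + k
j(d) - h(-195) = 2*(-5073)/(-110 - 5073) - (161 - 195) = 2*(-5073)/(-5183) - 1*(-34) = 2*(-5073)*(-1/5183) + 34 = 10146/5183 + 34 = 186368/5183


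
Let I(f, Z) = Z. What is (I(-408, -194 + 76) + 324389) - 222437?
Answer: 101834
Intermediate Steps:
(I(-408, -194 + 76) + 324389) - 222437 = ((-194 + 76) + 324389) - 222437 = (-118 + 324389) - 222437 = 324271 - 222437 = 101834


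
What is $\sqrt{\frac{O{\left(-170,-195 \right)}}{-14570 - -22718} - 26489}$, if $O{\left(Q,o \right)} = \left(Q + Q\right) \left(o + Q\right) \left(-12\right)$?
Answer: $\frac{i \sqrt{12296778949}}{679} \approx 163.31 i$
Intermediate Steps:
$O{\left(Q,o \right)} = - 24 Q \left(Q + o\right)$ ($O{\left(Q,o \right)} = 2 Q \left(Q + o\right) \left(-12\right) = - 24 Q \left(Q + o\right)$)
$\sqrt{\frac{O{\left(-170,-195 \right)}}{-14570 - -22718} - 26489} = \sqrt{\frac{\left(-24\right) \left(-170\right) \left(-170 - 195\right)}{-14570 - -22718} - 26489} = \sqrt{\frac{\left(-24\right) \left(-170\right) \left(-365\right)}{-14570 + 22718} - 26489} = \sqrt{- \frac{1489200}{8148} - 26489} = \sqrt{\left(-1489200\right) \frac{1}{8148} - 26489} = \sqrt{- \frac{124100}{679} - 26489} = \sqrt{- \frac{18110131}{679}} = \frac{i \sqrt{12296778949}}{679}$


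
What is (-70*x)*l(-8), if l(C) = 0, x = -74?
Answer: 0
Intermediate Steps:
(-70*x)*l(-8) = -70*(-74)*0 = 5180*0 = 0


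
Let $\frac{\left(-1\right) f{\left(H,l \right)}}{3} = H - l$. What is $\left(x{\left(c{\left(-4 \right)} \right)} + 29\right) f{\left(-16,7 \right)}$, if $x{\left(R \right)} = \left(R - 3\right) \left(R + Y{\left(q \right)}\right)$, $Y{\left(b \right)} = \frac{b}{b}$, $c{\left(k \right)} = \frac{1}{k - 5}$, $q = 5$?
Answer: $\frac{48875}{27} \approx 1810.2$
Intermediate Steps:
$f{\left(H,l \right)} = - 3 H + 3 l$ ($f{\left(H,l \right)} = - 3 \left(H - l\right) = - 3 H + 3 l$)
$c{\left(k \right)} = \frac{1}{-5 + k}$
$Y{\left(b \right)} = 1$
$x{\left(R \right)} = \left(1 + R\right) \left(-3 + R\right)$ ($x{\left(R \right)} = \left(R - 3\right) \left(R + 1\right) = \left(-3 + R\right) \left(1 + R\right) = \left(1 + R\right) \left(-3 + R\right)$)
$\left(x{\left(c{\left(-4 \right)} \right)} + 29\right) f{\left(-16,7 \right)} = \left(\left(-3 + \left(\frac{1}{-5 - 4}\right)^{2} - \frac{2}{-5 - 4}\right) + 29\right) \left(\left(-3\right) \left(-16\right) + 3 \cdot 7\right) = \left(\left(-3 + \left(\frac{1}{-9}\right)^{2} - \frac{2}{-9}\right) + 29\right) \left(48 + 21\right) = \left(\left(-3 + \left(- \frac{1}{9}\right)^{2} - - \frac{2}{9}\right) + 29\right) 69 = \left(\left(-3 + \frac{1}{81} + \frac{2}{9}\right) + 29\right) 69 = \left(- \frac{224}{81} + 29\right) 69 = \frac{2125}{81} \cdot 69 = \frac{48875}{27}$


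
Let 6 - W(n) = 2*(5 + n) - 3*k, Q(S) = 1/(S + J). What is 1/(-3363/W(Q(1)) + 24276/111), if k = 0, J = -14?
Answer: 1850/2022203 ≈ 0.00091484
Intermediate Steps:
Q(S) = 1/(-14 + S) (Q(S) = 1/(S - 14) = 1/(-14 + S))
W(n) = -4 - 2*n (W(n) = 6 - (2*(5 + n) - 3*0) = 6 - ((10 + 2*n) + 0) = 6 - (10 + 2*n) = 6 + (-10 - 2*n) = -4 - 2*n)
1/(-3363/W(Q(1)) + 24276/111) = 1/(-3363/(-4 - 2/(-14 + 1)) + 24276/111) = 1/(-3363/(-4 - 2/(-13)) + 24276*(1/111)) = 1/(-3363/(-4 - 2*(-1/13)) + 8092/37) = 1/(-3363/(-4 + 2/13) + 8092/37) = 1/(-3363/(-50/13) + 8092/37) = 1/(-3363*(-13/50) + 8092/37) = 1/(43719/50 + 8092/37) = 1/(2022203/1850) = 1850/2022203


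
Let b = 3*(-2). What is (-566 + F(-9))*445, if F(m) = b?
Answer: -254540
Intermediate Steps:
b = -6
F(m) = -6
(-566 + F(-9))*445 = (-566 - 6)*445 = -572*445 = -254540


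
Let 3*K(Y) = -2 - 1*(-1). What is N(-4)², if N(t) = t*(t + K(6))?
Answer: 2704/9 ≈ 300.44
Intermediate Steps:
K(Y) = -⅓ (K(Y) = (-2 - 1*(-1))/3 = (-2 + 1)/3 = (⅓)*(-1) = -⅓)
N(t) = t*(-⅓ + t) (N(t) = t*(t - ⅓) = t*(-⅓ + t))
N(-4)² = (-4*(-⅓ - 4))² = (-4*(-13/3))² = (52/3)² = 2704/9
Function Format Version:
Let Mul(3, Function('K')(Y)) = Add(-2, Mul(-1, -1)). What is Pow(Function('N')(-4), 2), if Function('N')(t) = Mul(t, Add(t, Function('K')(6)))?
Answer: Rational(2704, 9) ≈ 300.44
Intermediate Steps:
Function('K')(Y) = Rational(-1, 3) (Function('K')(Y) = Mul(Rational(1, 3), Add(-2, Mul(-1, -1))) = Mul(Rational(1, 3), Add(-2, 1)) = Mul(Rational(1, 3), -1) = Rational(-1, 3))
Function('N')(t) = Mul(t, Add(Rational(-1, 3), t)) (Function('N')(t) = Mul(t, Add(t, Rational(-1, 3))) = Mul(t, Add(Rational(-1, 3), t)))
Pow(Function('N')(-4), 2) = Pow(Mul(-4, Add(Rational(-1, 3), -4)), 2) = Pow(Mul(-4, Rational(-13, 3)), 2) = Pow(Rational(52, 3), 2) = Rational(2704, 9)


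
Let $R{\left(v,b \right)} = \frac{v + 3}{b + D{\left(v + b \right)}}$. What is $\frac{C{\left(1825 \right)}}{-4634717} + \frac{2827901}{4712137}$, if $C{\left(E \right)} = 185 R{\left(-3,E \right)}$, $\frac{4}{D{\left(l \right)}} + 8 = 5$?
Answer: $\frac{2827901}{4712137} \approx 0.60013$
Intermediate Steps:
$D{\left(l \right)} = - \frac{4}{3}$ ($D{\left(l \right)} = \frac{4}{-8 + 5} = \frac{4}{-3} = 4 \left(- \frac{1}{3}\right) = - \frac{4}{3}$)
$R{\left(v,b \right)} = \frac{3 + v}{- \frac{4}{3} + b}$ ($R{\left(v,b \right)} = \frac{v + 3}{b - \frac{4}{3}} = \frac{3 + v}{- \frac{4}{3} + b}$)
$C{\left(E \right)} = 0$ ($C{\left(E \right)} = 185 \frac{3 \left(3 - 3\right)}{-4 + 3 E} = 185 \cdot 3 \frac{1}{-4 + 3 E} 0 = 185 \cdot 0 = 0$)
$\frac{C{\left(1825 \right)}}{-4634717} + \frac{2827901}{4712137} = \frac{0}{-4634717} + \frac{2827901}{4712137} = 0 \left(- \frac{1}{4634717}\right) + 2827901 \cdot \frac{1}{4712137} = 0 + \frac{2827901}{4712137} = \frac{2827901}{4712137}$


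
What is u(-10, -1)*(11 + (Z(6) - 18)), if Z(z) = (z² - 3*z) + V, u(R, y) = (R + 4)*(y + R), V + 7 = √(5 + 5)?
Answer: 264 + 66*√10 ≈ 472.71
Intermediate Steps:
V = -7 + √10 (V = -7 + √(5 + 5) = -7 + √10 ≈ -3.8377)
u(R, y) = (4 + R)*(R + y)
Z(z) = -7 + √10 + z² - 3*z (Z(z) = (z² - 3*z) + (-7 + √10) = -7 + √10 + z² - 3*z)
u(-10, -1)*(11 + (Z(6) - 18)) = ((-10)² + 4*(-10) + 4*(-1) - 10*(-1))*(11 + ((-7 + √10 + 6² - 3*6) - 18)) = (100 - 40 - 4 + 10)*(11 + ((-7 + √10 + 36 - 18) - 18)) = 66*(11 + ((11 + √10) - 18)) = 66*(11 + (-7 + √10)) = 66*(4 + √10) = 264 + 66*√10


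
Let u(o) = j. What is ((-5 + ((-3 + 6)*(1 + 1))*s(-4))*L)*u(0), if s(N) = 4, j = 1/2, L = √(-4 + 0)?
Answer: 19*I ≈ 19.0*I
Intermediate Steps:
L = 2*I (L = √(-4) = 2*I ≈ 2.0*I)
j = ½ ≈ 0.50000
u(o) = ½
((-5 + ((-3 + 6)*(1 + 1))*s(-4))*L)*u(0) = ((-5 + ((-3 + 6)*(1 + 1))*4)*(2*I))*(½) = ((-5 + (3*2)*4)*(2*I))*(½) = ((-5 + 6*4)*(2*I))*(½) = ((-5 + 24)*(2*I))*(½) = (19*(2*I))*(½) = (38*I)*(½) = 19*I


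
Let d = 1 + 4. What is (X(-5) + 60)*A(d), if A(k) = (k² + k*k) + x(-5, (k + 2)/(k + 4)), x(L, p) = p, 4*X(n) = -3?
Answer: 36103/12 ≈ 3008.6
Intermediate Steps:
X(n) = -¾ (X(n) = (¼)*(-3) = -¾)
d = 5
A(k) = 2*k² + (2 + k)/(4 + k) (A(k) = (k² + k*k) + (k + 2)/(k + 4) = (k² + k²) + (2 + k)/(4 + k) = 2*k² + (2 + k)/(4 + k))
(X(-5) + 60)*A(d) = (-¾ + 60)*((2 + 5 + 2*5²*(4 + 5))/(4 + 5)) = 237*((2 + 5 + 2*25*9)/9)/4 = 237*((2 + 5 + 450)/9)/4 = 237*((⅑)*457)/4 = (237/4)*(457/9) = 36103/12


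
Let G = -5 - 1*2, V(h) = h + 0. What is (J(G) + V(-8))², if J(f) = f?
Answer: 225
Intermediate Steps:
V(h) = h
G = -7 (G = -5 - 2 = -7)
(J(G) + V(-8))² = (-7 - 8)² = (-15)² = 225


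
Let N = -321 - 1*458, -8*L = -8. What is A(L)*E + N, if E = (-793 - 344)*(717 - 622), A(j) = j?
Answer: -108794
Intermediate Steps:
L = 1 (L = -⅛*(-8) = 1)
N = -779 (N = -321 - 458 = -779)
E = -108015 (E = -1137*95 = -108015)
A(L)*E + N = 1*(-108015) - 779 = -108015 - 779 = -108794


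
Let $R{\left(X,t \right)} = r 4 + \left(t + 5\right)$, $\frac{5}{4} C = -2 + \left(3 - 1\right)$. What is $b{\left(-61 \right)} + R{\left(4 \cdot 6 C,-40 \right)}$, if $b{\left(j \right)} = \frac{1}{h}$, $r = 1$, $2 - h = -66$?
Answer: $- \frac{2107}{68} \approx -30.985$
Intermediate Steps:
$h = 68$ ($h = 2 - -66 = 2 + 66 = 68$)
$b{\left(j \right)} = \frac{1}{68}$
$C = 0$ ($C = \frac{4 \left(-2 + \left(3 - 1\right)\right)}{5} = \frac{4 \left(-2 + 2\right)}{5} = \frac{4}{5} \cdot 0 = 0$)
$R{\left(X,t \right)} = 9 + t$ ($R{\left(X,t \right)} = 1 \cdot 4 + \left(t + 5\right) = 4 + \left(5 + t\right) = 9 + t$)
$b{\left(-61 \right)} + R{\left(4 \cdot 6 C,-40 \right)} = \frac{1}{68} + \left(9 - 40\right) = \frac{1}{68} - 31 = - \frac{2107}{68}$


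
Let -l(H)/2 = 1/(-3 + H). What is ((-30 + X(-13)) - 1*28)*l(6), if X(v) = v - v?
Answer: 116/3 ≈ 38.667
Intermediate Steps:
l(H) = -2/(-3 + H)
X(v) = 0
((-30 + X(-13)) - 1*28)*l(6) = ((-30 + 0) - 1*28)*(-2/(-3 + 6)) = (-30 - 28)*(-2/3) = -(-116)/3 = -58*(-⅔) = 116/3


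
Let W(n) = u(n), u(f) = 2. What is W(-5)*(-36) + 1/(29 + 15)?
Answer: -3167/44 ≈ -71.977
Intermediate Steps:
W(n) = 2
W(-5)*(-36) + 1/(29 + 15) = 2*(-36) + 1/(29 + 15) = -72 + 1/44 = -3167/44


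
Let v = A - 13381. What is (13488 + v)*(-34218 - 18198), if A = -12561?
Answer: 652788864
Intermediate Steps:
v = -25942 (v = -12561 - 13381 = -25942)
(13488 + v)*(-34218 - 18198) = (13488 - 25942)*(-34218 - 18198) = -12454*(-52416) = 652788864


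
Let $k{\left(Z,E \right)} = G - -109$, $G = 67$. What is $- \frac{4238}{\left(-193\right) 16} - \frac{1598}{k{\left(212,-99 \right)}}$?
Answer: $- \frac{65449}{8492} \approx -7.7071$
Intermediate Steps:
$k{\left(Z,E \right)} = 176$ ($k{\left(Z,E \right)} = 67 - -109 = 67 + 109 = 176$)
$- \frac{4238}{\left(-193\right) 16} - \frac{1598}{k{\left(212,-99 \right)}} = - \frac{4238}{\left(-193\right) 16} - \frac{1598}{176} = - \frac{4238}{-3088} - \frac{799}{88} = \left(-4238\right) \left(- \frac{1}{3088}\right) - \frac{799}{88} = \frac{2119}{1544} - \frac{799}{88} = - \frac{65449}{8492}$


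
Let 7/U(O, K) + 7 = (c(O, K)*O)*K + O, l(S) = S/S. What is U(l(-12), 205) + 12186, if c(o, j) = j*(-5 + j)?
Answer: 102423256891/8404994 ≈ 12186.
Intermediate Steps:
l(S) = 1
U(O, K) = 7/(-7 + O + O*K**2*(-5 + K)) (U(O, K) = 7/(-7 + (((K*(-5 + K))*O)*K + O)) = 7/(-7 + ((K*O*(-5 + K))*K + O)) = 7/(-7 + (O*K**2*(-5 + K) + O)) = 7/(-7 + (O + O*K**2*(-5 + K))) = 7/(-7 + O + O*K**2*(-5 + K)))
U(l(-12), 205) + 12186 = 7/(-7 + 1 + 1*205**2*(-5 + 205)) + 12186 = 7/(-7 + 1 + 1*42025*200) + 12186 = 7/(-7 + 1 + 8405000) + 12186 = 7/8404994 + 12186 = 102423256891/8404994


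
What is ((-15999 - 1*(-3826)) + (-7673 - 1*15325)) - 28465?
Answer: -63636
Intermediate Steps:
((-15999 - 1*(-3826)) + (-7673 - 1*15325)) - 28465 = ((-15999 + 3826) + (-7673 - 15325)) - 28465 = (-12173 - 22998) - 28465 = -35171 - 28465 = -63636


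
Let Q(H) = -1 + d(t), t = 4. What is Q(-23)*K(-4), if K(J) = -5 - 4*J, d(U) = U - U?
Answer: -11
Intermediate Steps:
d(U) = 0
Q(H) = -1 (Q(H) = -1 + 0 = -1)
Q(-23)*K(-4) = -(-5 - 4*(-4)) = -(-5 + 16) = -1*11 = -11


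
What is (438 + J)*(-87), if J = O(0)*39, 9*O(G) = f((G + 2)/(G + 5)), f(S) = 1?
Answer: -38483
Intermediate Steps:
O(G) = 1/9 (O(G) = (1/9)*1 = 1/9)
J = 13/3 (J = (1/9)*39 = 13/3 ≈ 4.3333)
(438 + J)*(-87) = (438 + 13/3)*(-87) = (1327/3)*(-87) = -38483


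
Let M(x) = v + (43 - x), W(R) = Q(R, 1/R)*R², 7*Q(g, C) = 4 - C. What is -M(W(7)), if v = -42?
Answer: 26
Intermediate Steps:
Q(g, C) = 4/7 - C/7 (Q(g, C) = (4 - C)/7 = 4/7 - C/7)
W(R) = R²*(4/7 - 1/(7*R)) (W(R) = (4/7 - 1/(7*R))*R² = R²*(4/7 - 1/(7*R)))
M(x) = 1 - x (M(x) = -42 + (43 - x) = 1 - x)
-M(W(7)) = -(1 - 7*(-1 + 4*7)/7) = -(1 - 7*(-1 + 28)/7) = -(1 - 7*27/7) = -(1 - 1*27) = -(1 - 27) = -1*(-26) = 26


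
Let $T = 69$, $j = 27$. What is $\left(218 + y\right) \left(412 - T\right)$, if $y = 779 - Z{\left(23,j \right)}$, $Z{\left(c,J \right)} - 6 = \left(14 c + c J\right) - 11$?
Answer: $20237$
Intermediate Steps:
$Z{\left(c,J \right)} = -5 + 14 c + J c$ ($Z{\left(c,J \right)} = 6 - \left(11 - 14 c - c J\right) = 6 - \left(11 - 14 c - J c\right) = 6 + \left(-11 + 14 c + J c\right) = -5 + 14 c + J c$)
$y = -159$ ($y = 779 - \left(-5 + 14 \cdot 23 + 27 \cdot 23\right) = 779 - \left(-5 + 322 + 621\right) = 779 - 938 = -159$)
$\left(218 + y\right) \left(412 - T\right) = \left(218 - 159\right) \left(412 - 69\right) = 59 \left(412 - 69\right) = 59 \cdot 343 = 20237$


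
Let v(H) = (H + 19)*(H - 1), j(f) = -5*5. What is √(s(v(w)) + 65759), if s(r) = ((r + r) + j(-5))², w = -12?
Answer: 8*√1697 ≈ 329.56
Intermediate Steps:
j(f) = -25
v(H) = (-1 + H)*(19 + H) (v(H) = (19 + H)*(-1 + H) = (-1 + H)*(19 + H))
s(r) = (-25 + 2*r)² (s(r) = ((r + r) - 25)² = (2*r - 25)² = (-25 + 2*r)²)
√(s(v(w)) + 65759) = √((-25 + 2*(-19 + (-12)² + 18*(-12)))² + 65759) = √((-25 + 2*(-19 + 144 - 216))² + 65759) = √((-25 + 2*(-91))² + 65759) = √((-25 - 182)² + 65759) = √((-207)² + 65759) = √(42849 + 65759) = √108608 = 8*√1697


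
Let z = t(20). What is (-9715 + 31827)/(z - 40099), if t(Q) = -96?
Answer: -22112/40195 ≈ -0.55012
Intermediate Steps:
z = -96
(-9715 + 31827)/(z - 40099) = (-9715 + 31827)/(-96 - 40099) = 22112/(-40195) = 22112*(-1/40195) = -22112/40195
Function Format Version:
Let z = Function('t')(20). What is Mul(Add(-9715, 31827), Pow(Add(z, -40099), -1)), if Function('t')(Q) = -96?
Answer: Rational(-22112, 40195) ≈ -0.55012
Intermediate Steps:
z = -96
Mul(Add(-9715, 31827), Pow(Add(z, -40099), -1)) = Mul(Add(-9715, 31827), Pow(Add(-96, -40099), -1)) = Mul(22112, Pow(-40195, -1)) = Mul(22112, Rational(-1, 40195)) = Rational(-22112, 40195)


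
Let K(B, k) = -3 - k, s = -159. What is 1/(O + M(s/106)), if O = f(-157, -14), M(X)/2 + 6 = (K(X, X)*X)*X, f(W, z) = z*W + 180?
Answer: 4/9437 ≈ 0.00042386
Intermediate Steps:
f(W, z) = 180 + W*z (f(W, z) = W*z + 180 = 180 + W*z)
M(X) = -12 + 2*X**2*(-3 - X) (M(X) = -12 + 2*(((-3 - X)*X)*X) = -12 + 2*((X*(-3 - X))*X) = -12 + 2*(X**2*(-3 - X)) = -12 + 2*X**2*(-3 - X))
O = 2378 (O = 180 - 157*(-14) = 180 + 2198 = 2378)
1/(O + M(s/106)) = 1/(2378 + (-12 + 2*(-159/106)**2*(-3 - (-159)/106))) = 1/(2378 + (-12 + 2*(-159*1/106)**2*(-3 - (-159)/106))) = 1/(2378 + (-12 + 2*(-3/2)**2*(-3 - 1*(-3/2)))) = 1/(2378 + (-12 + 2*(9/4)*(-3 + 3/2))) = 1/(2378 + (-12 + 2*(9/4)*(-3/2))) = 1/(2378 + (-12 - 27/4)) = 1/(2378 - 75/4) = 1/(9437/4) = 4/9437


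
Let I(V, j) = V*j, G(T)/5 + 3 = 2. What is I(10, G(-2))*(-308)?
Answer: 15400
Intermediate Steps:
G(T) = -5 (G(T) = -15 + 5*2 = -15 + 10 = -5)
I(10, G(-2))*(-308) = (10*(-5))*(-308) = -50*(-308) = 15400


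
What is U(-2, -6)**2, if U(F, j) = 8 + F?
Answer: 36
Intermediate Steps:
U(-2, -6)**2 = (8 - 2)**2 = 6**2 = 36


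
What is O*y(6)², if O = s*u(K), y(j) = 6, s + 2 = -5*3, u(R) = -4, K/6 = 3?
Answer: 2448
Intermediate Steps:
K = 18 (K = 6*3 = 18)
s = -17 (s = -2 - 5*3 = -2 - 15 = -17)
O = 68 (O = -17*(-4) = 68)
O*y(6)² = 68*6² = 68*36 = 2448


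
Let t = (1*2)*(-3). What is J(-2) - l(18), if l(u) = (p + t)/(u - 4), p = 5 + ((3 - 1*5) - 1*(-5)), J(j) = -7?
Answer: -50/7 ≈ -7.1429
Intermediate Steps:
t = -6 (t = 2*(-3) = -6)
p = 8 (p = 5 + ((3 - 5) + 5) = 5 + (-2 + 5) = 5 + 3 = 8)
l(u) = 2/(-4 + u) (l(u) = (8 - 6)/(u - 4) = 2/(-4 + u))
J(-2) - l(18) = -7 - 2/(-4 + 18) = -7 - 2/14 = -7 - 1*⅐ = -7 - ⅐ = -50/7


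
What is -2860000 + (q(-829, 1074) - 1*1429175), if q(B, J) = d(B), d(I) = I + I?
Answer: -4290833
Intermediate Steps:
d(I) = 2*I
q(B, J) = 2*B
-2860000 + (q(-829, 1074) - 1*1429175) = -2860000 + (2*(-829) - 1*1429175) = -2860000 + (-1658 - 1429175) = -2860000 - 1430833 = -4290833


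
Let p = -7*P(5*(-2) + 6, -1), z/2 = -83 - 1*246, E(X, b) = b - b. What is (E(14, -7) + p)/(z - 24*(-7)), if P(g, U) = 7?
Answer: ⅒ ≈ 0.10000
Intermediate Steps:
E(X, b) = 0
z = -658 (z = 2*(-83 - 1*246) = 2*(-83 - 246) = 2*(-329) = -658)
p = -49 (p = -7*7 = -49)
(E(14, -7) + p)/(z - 24*(-7)) = (0 - 49)/(-658 - 24*(-7)) = -49/(-658 + 168) = -49/(-490) = -49*(-1/490) = ⅒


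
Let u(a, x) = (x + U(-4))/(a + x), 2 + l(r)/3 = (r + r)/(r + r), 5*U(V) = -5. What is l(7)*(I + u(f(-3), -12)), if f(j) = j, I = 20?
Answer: -313/5 ≈ -62.600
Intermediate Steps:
U(V) = -1 (U(V) = (⅕)*(-5) = -1)
l(r) = -3 (l(r) = -6 + 3*((r + r)/(r + r)) = -6 + 3*((2*r)/((2*r))) = -6 + 3*((2*r)*(1/(2*r))) = -6 + 3*1 = -6 + 3 = -3)
u(a, x) = (-1 + x)/(a + x) (u(a, x) = (x - 1)/(a + x) = (-1 + x)/(a + x))
l(7)*(I + u(f(-3), -12)) = -3*(20 + (-1 - 12)/(-3 - 12)) = -3*(20 - 13/(-15)) = -3*(20 - 1/15*(-13)) = -3*(20 + 13/15) = -3*313/15 = -313/5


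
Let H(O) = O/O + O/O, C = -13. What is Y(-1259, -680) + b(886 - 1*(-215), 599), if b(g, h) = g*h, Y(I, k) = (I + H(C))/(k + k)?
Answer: 896919897/1360 ≈ 6.5950e+5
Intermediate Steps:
H(O) = 2 (H(O) = 1 + 1 = 2)
Y(I, k) = (2 + I)/(2*k) (Y(I, k) = (I + 2)/(k + k) = (2 + I)/((2*k)) = (2 + I)*(1/(2*k)) = (2 + I)/(2*k))
Y(-1259, -680) + b(886 - 1*(-215), 599) = (½)*(2 - 1259)/(-680) + (886 - 1*(-215))*599 = (½)*(-1/680)*(-1257) + (886 + 215)*599 = 1257/1360 + 1101*599 = 1257/1360 + 659499 = 896919897/1360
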